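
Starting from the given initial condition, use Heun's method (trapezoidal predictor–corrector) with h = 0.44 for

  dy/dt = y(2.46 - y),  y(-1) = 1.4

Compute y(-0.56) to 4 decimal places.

Heun: k1 = f(t_n, y_n); k2 = f(t_n + h, y_n + h·k1); y_{n+1} = y_n + (h/2)·(k1 + k2).
t=-1.000000, y=1.400000:
  k1 = f(-1.000000, 1.400000) = 1.484000
  k2 = f(-0.560000, 2.052960) = 0.835637
  y ← 1.400000 + (0.44/2)·(1.484000 + 0.835637) = 1.910320
y(-0.56) ≈ 1.9103

1.9103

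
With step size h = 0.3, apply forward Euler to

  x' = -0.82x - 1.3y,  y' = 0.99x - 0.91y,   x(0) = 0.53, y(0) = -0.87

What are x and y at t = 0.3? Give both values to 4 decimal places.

Euler on (x,y): x_{n+1} = x_n + h·x', y_{n+1} = y_n + h·y'.
0.000000: (0.530000, -0.870000); f=(0.696400, 1.316400) → (0.738920, -0.475080)
(x(0.3), y(0.3)) ≈ (0.7389, -0.4751)

0.7389, -0.4751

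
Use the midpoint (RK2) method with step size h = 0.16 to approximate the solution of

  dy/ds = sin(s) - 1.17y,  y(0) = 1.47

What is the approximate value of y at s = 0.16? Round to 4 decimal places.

Midpoint: k1 = f(s_n, y_n); k2 = f(s_n + h/2, y_n + (h/2)·k1); y_{n+1} = y_n + h·k2.
s=0.000000, y=1.470000:
  k1 = f(0.000000, 1.470000) = -1.719900
  k2 = f(0.080000, 1.332408) = -1.479003
  y ← 1.470000 + 0.16·(-1.479003) = 1.233360
y(0.16) ≈ 1.2334

1.2334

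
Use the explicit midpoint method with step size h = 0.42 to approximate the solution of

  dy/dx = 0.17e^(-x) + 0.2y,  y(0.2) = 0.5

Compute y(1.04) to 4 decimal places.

0.6783

Midpoint: k1 = f(x_n, y_n); k2 = f(x_n + h/2, y_n + (h/2)·k1); y_{n+1} = y_n + h·k2.
x=0.200000, y=0.500000:
  k1 = f(0.200000, 0.500000) = 0.239184
  k2 = f(0.410000, 0.550229) = 0.222866
  y ← 0.500000 + 0.42·0.222866 = 0.593604
x=0.620000, y=0.593604:
  k1 = f(0.620000, 0.593604) = 0.210171
  k2 = f(0.830000, 0.637740) = 0.201676
  y ← 0.593604 + 0.42·0.201676 = 0.678308
y(1.04) ≈ 0.6783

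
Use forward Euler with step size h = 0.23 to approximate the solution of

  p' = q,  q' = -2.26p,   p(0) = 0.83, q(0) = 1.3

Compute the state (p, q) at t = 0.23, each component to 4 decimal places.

1.1290, 0.8686

Euler on (p,q): p_{n+1} = p_n + h·p', q_{n+1} = q_n + h·q'.
0.000000: (0.830000, 1.300000); f=(1.300000, -1.875800) → (1.129000, 0.868566)
(p(0.23), q(0.23)) ≈ (1.1290, 0.8686)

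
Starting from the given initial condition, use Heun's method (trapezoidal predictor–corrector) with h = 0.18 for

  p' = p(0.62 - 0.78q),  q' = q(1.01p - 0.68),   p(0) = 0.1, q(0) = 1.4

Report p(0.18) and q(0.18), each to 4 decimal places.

0.0928, 1.2607

Heun on (p,q): k1 = f(t_n, state_n); k2 = f(t_n + h, state_n + h·k1); state_{n+1} = state_n + (h/2)·(k1 + k2).
0.000000: (0.100000, 1.400000)
  k1 = (-0.047200, -0.810600)
  predictor → (0.091504, 1.254092)
  k2 = (-0.032776, -0.736881)
  → (0.092802, 1.260727)
(p(0.18), q(0.18)) ≈ (0.0928, 1.2607)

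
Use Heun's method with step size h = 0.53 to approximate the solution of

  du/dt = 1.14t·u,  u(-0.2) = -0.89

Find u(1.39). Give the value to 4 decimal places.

Heun: k1 = f(t_n, u_n); k2 = f(t_n + h, u_n + h·k1); u_{n+1} = u_n + (h/2)·(k1 + k2).
t=-0.200000, u=-0.890000:
  k1 = f(-0.200000, -0.890000) = 0.202920
  k2 = f(0.330000, -0.782452) = -0.294359
  u ← -0.890000 + (0.53/2)·(0.202920 + (-0.294359)) = -0.914231
t=0.330000, u=-0.914231:
  k1 = f(0.330000, -0.914231) = -0.343934
  k2 = f(0.860000, -1.096516) = -1.075024
  u ← -0.914231 + (0.53/2)·(-0.343934 + (-1.075024)) = -1.290255
t=0.860000, u=-1.290255:
  k1 = f(0.860000, -1.290255) = -1.264966
  k2 = f(1.390000, -1.960687) = -3.106905
  u ← -1.290255 + (0.53/2)·(-1.264966 + (-3.106905)) = -2.448801
u(1.39) ≈ -2.4488

-2.4488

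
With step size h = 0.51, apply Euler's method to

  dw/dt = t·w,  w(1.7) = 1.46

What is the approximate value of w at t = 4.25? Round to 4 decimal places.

106.5324

Euler: w_{n+1} = w_n + h·f(t_n, w_n).
t=1.700000, w=1.460000: f=2.482000 → w ← 1.460000 + 0.51·2.482000 = 2.725820
t=2.210000, w=2.725820: f=6.024062 → w ← 2.725820 + 0.51·6.024062 = 5.798092
t=2.720000, w=5.798092: f=15.770809 → w ← 5.798092 + 0.51·15.770809 = 13.841205
t=3.230000, w=13.841205: f=44.707091 → w ← 13.841205 + 0.51·44.707091 = 36.641821
t=3.740000, w=36.641821: f=137.040410 → w ← 36.641821 + 0.51·137.040410 = 106.532430
w(4.25) ≈ 106.5324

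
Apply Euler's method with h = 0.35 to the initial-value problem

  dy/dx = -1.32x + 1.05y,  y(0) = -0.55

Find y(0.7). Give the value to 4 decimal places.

Euler: y_{n+1} = y_n + h·f(x_n, y_n).
x=0.000000, y=-0.550000: f=-0.577500 → y ← -0.550000 + 0.35·(-0.577500) = -0.752125
x=0.350000, y=-0.752125: f=-1.251731 → y ← -0.752125 + 0.35·(-1.251731) = -1.190231
y(0.7) ≈ -1.1902

-1.1902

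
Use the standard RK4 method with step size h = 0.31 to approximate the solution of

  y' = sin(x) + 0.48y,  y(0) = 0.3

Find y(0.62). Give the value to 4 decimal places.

RK4: k1 = f(x_n, y_n); k2 = f(x_n + h/2, y_n + (h/2)·k1); k3 = f(x_n + h/2, y_n + (h/2)·k2); k4 = f(x_n + h, y_n + h·k3); y_{n+1} = y_n + (h/6)·(k1 + 2k2 + 2k3 + k4).
x=0.000000, y=0.300000:
  k1 = f(0.000000, 0.300000) = 0.144000
  k2 = f(0.155000, 0.322320) = 0.309094
  k3 = f(0.155000, 0.347910) = 0.321377
  k4 = f(0.310000, 0.399627) = 0.496879
  y ← 0.300000 + (0.31/6)·(k1 + 2k2 + 2k3 + k4) = 0.398261
x=0.310000, y=0.398261:
  k1 = f(0.310000, 0.398261) = 0.496224
  k2 = f(0.465000, 0.475175) = 0.676507
  k3 = f(0.465000, 0.503119) = 0.689920
  k4 = f(0.620000, 0.612136) = 0.874860
  y ← 0.398261 + (0.31/6)·(k1 + 2k2 + 2k3 + k4) = 0.610298
y(0.62) ≈ 0.6103

0.6103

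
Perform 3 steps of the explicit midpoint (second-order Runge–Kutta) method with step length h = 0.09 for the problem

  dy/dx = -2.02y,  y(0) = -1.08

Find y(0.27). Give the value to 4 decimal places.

Midpoint: k1 = f(x_n, y_n); k2 = f(x_n + h/2, y_n + (h/2)·k1); y_{n+1} = y_n + h·k2.
x=0.000000, y=-1.080000:
  k1 = f(0.000000, -1.080000) = 2.181600
  k2 = f(0.045000, -0.981828) = 1.983293
  y ← -1.080000 + 0.09·1.983293 = -0.901504
x=0.090000, y=-0.901504:
  k1 = f(0.090000, -0.901504) = 1.821037
  k2 = f(0.135000, -0.819557) = 1.655505
  y ← -0.901504 + 0.09·1.655505 = -0.752508
x=0.180000, y=-0.752508:
  k1 = f(0.180000, -0.752508) = 1.520067
  k2 = f(0.225000, -0.684105) = 1.381893
  y ← -0.752508 + 0.09·1.381893 = -0.628138
y(0.27) ≈ -0.6281

-0.6281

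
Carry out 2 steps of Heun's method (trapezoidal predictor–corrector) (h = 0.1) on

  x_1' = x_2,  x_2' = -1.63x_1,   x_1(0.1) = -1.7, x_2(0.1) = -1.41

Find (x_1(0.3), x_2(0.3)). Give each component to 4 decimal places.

Heun on (x_1,x_2): k1 = f(s_n, state_n); k2 = f(s_n + h, state_n + h·k1); state_{n+1} = state_n + (h/2)·(k1 + k2).
0.100000: (-1.700000, -1.410000)
  k1 = (-1.410000, 2.771000)
  predictor → (-1.841000, -1.132900)
  k2 = (-1.132900, 3.000830)
  → (-1.827145, -1.121408)
0.200000: (-1.827145, -1.121408)
  k1 = (-1.121408, 2.978246)
  predictor → (-1.939286, -0.823584)
  k2 = (-0.823584, 3.161036)
  → (-1.924395, -0.814444)
(x_1(0.3), x_2(0.3)) ≈ (-1.9244, -0.8144)

-1.9244, -0.8144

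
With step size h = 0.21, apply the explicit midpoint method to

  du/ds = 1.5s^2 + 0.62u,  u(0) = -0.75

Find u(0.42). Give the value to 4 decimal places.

Midpoint: k1 = f(s_n, u_n); k2 = f(s_n + h/2, u_n + (h/2)·k1); u_{n+1} = u_n + h·k2.
s=0.000000, u=-0.750000:
  k1 = f(0.000000, -0.750000) = -0.465000
  k2 = f(0.105000, -0.798825) = -0.478734
  u ← -0.750000 + 0.21·(-0.478734) = -0.850534
s=0.210000, u=-0.850534:
  k1 = f(0.210000, -0.850534) = -0.461181
  k2 = f(0.315000, -0.898958) = -0.408517
  u ← -0.850534 + 0.21·(-0.408517) = -0.936323
u(0.42) ≈ -0.9363

-0.9363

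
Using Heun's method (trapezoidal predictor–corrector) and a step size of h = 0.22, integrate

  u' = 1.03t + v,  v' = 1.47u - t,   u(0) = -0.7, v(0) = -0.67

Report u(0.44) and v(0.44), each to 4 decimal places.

Heun on (u,v): k1 = f(t_n, state_n); k2 = f(t_n + h, state_n + h·k1); state_{n+1} = state_n + (h/2)·(k1 + k2).
0.000000: (-0.700000, -0.670000)
  k1 = (-0.670000, -1.029000)
  predictor → (-0.847400, -0.896380)
  k2 = (-0.669780, -1.465678)
  → (-0.847376, -0.944415)
0.220000: (-0.847376, -0.944415)
  k1 = (-0.717815, -1.465642)
  predictor → (-1.005295, -1.266856)
  k2 = (-0.813656, -1.917784)
  → (-1.015838, -1.316591)
(u(0.44), v(0.44)) ≈ (-1.0158, -1.3166)

-1.0158, -1.3166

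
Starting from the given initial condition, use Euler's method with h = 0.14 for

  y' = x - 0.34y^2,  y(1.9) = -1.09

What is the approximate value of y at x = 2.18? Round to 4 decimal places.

Euler: y_{n+1} = y_n + h·f(x_n, y_n).
x=1.900000, y=-1.090000: f=1.496046 → y ← -1.090000 + 0.14·1.496046 = -0.880554
x=2.040000, y=-0.880554: f=1.776373 → y ← -0.880554 + 0.14·1.776373 = -0.631861
y(2.18) ≈ -0.6319

-0.6319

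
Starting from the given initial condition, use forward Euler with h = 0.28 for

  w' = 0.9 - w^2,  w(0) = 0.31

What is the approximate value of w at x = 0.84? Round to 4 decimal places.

Euler: w_{n+1} = w_n + h·f(x_n, w_n).
x=0.000000, w=0.310000: f=0.803900 → w ← 0.310000 + 0.28·0.803900 = 0.535092
x=0.280000, w=0.535092: f=0.613677 → w ← 0.535092 + 0.28·0.613677 = 0.706921
x=0.560000, w=0.706921: f=0.400262 → w ← 0.706921 + 0.28·0.400262 = 0.818995
w(0.84) ≈ 0.8190

0.8190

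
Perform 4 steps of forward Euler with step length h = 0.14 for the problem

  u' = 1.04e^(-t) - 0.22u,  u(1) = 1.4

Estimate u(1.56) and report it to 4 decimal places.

Euler: u_{n+1} = u_n + h·f(t_n, u_n).
t=1.000000, u=1.400000: f=0.074595 → u ← 1.400000 + 0.14·0.074595 = 1.410443
t=1.140000, u=1.410443: f=0.022314 → u ← 1.410443 + 0.14·0.022314 = 1.413567
t=1.280000, u=1.413567: f=-0.021826 → u ← 1.413567 + 0.14·(-0.021826) = 1.410512
t=1.420000, u=1.410512: f=-0.058930 → u ← 1.410512 + 0.14·(-0.058930) = 1.402261
u(1.56) ≈ 1.4023

1.4023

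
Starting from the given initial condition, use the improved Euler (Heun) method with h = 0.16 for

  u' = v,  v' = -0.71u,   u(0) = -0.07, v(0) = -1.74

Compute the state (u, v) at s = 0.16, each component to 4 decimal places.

Heun on (u,v): k1 = f(s_n, state_n); k2 = f(s_n + h, state_n + h·k1); state_{n+1} = state_n + (h/2)·(k1 + k2).
0.000000: (-0.070000, -1.740000)
  k1 = (-1.740000, 0.049700)
  predictor → (-0.348400, -1.732048)
  k2 = (-1.732048, 0.247364)
  → (-0.347764, -1.716235)
(u(0.16), v(0.16)) ≈ (-0.3478, -1.7162)

-0.3478, -1.7162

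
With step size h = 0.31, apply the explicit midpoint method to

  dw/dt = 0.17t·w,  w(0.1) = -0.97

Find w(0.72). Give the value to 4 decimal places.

-1.0127

Midpoint: k1 = f(t_n, w_n); k2 = f(t_n + h/2, w_n + (h/2)·k1); w_{n+1} = w_n + h·k2.
t=0.100000, w=-0.970000:
  k1 = f(0.100000, -0.970000) = -0.016490
  k2 = f(0.255000, -0.972556) = -0.042160
  w ← -0.970000 + 0.31·(-0.042160) = -0.983070
t=0.410000, w=-0.983070:
  k1 = f(0.410000, -0.983070) = -0.068520
  k2 = f(0.565000, -0.993690) = -0.095444
  w ← -0.983070 + 0.31·(-0.095444) = -1.012657
w(0.72) ≈ -1.0127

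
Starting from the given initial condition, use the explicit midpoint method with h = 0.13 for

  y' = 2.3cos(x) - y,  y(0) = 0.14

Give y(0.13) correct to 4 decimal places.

0.4019

Midpoint: k1 = f(x_n, y_n); k2 = f(x_n + h/2, y_n + (h/2)·k1); y_{n+1} = y_n + h·k2.
x=0.000000, y=0.140000:
  k1 = f(0.000000, 0.140000) = 2.160000
  k2 = f(0.065000, 0.280400) = 2.014743
  y ← 0.140000 + 0.13·2.014743 = 0.401917
y(0.13) ≈ 0.4019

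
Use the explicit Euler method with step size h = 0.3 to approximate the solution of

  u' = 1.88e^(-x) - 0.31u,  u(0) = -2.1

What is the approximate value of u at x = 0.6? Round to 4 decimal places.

Euler: u_{n+1} = u_n + h·f(x_n, u_n).
x=0.000000, u=-2.100000: f=2.531000 → u ← -2.100000 + 0.3·2.531000 = -1.340700
x=0.300000, u=-1.340700: f=1.808355 → u ← -1.340700 + 0.3·1.808355 = -0.798193
u(0.6) ≈ -0.7982

-0.7982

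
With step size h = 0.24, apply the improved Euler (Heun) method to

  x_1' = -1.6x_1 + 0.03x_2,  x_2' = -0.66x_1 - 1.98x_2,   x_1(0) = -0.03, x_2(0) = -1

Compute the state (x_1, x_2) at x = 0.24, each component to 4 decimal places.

Heun on (x_1,x_2): k1 = f(x_n, state_n); k2 = f(x_n + h, state_n + h·k1); state_{n+1} = state_n + (h/2)·(k1 + k2).
0.000000: (-0.030000, -1.000000)
  k1 = (0.018000, 1.999800)
  predictor → (-0.025680, -0.520048)
  k2 = (0.025487, 1.046644)
  → (-0.024782, -0.634427)
(x_1(0.24), x_2(0.24)) ≈ (-0.0248, -0.6344)

-0.0248, -0.6344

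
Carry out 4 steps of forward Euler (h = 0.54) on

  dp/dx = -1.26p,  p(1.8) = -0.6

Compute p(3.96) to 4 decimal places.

Euler: p_{n+1} = p_n + h·f(x_n, p_n).
x=1.800000, p=-0.600000: f=0.756000 → p ← -0.600000 + 0.54·0.756000 = -0.191760
x=2.340000, p=-0.191760: f=0.241618 → p ← -0.191760 + 0.54·0.241618 = -0.061286
x=2.880000, p=-0.061286: f=0.077221 → p ← -0.061286 + 0.54·0.077221 = -0.019587
x=3.420000, p=-0.019587: f=0.024680 → p ← -0.019587 + 0.54·0.024680 = -0.006260
p(3.96) ≈ -0.0063

-0.0063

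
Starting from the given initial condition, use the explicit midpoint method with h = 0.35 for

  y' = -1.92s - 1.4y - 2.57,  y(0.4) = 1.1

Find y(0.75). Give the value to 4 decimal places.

-0.3066

Midpoint: k1 = f(s_n, y_n); k2 = f(s_n + h/2, y_n + (h/2)·k1); y_{n+1} = y_n + h·k2.
s=0.400000, y=1.100000:
  k1 = f(0.400000, 1.100000) = -4.878000
  k2 = f(0.575000, 0.246350) = -4.018890
  y ← 1.100000 + 0.35·(-4.018890) = -0.306611
y(0.75) ≈ -0.3066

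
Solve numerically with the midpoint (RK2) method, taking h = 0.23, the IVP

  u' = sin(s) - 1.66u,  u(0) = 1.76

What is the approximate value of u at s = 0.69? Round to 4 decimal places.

Midpoint: k1 = f(s_n, u_n); k2 = f(s_n + h/2, u_n + (h/2)·k1); u_{n+1} = u_n + h·k2.
s=0.000000, u=1.760000:
  k1 = f(0.000000, 1.760000) = -2.921600
  k2 = f(0.115000, 1.424016) = -2.249120
  u ← 1.760000 + 0.23·(-2.249120) = 1.242702
s=0.230000, u=1.242702:
  k1 = f(0.230000, 1.242702) = -1.834909
  k2 = f(0.345000, 1.031688) = -1.374405
  u ← 1.242702 + 0.23·(-1.374405) = 0.926589
s=0.460000, u=0.926589:
  k1 = f(0.460000, 0.926589) = -1.094190
  k2 = f(0.575000, 0.800757) = -0.785422
  u ← 0.926589 + 0.23·(-0.785422) = 0.745942
u(0.69) ≈ 0.7459

0.7459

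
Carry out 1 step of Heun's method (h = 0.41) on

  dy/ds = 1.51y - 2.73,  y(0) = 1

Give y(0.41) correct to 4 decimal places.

0.3450

Heun: k1 = f(s_n, y_n); k2 = f(s_n + h, y_n + h·k1); y_{n+1} = y_n + (h/2)·(k1 + k2).
s=0.000000, y=1.000000:
  k1 = f(0.000000, 1.000000) = -1.220000
  k2 = f(0.410000, 0.499800) = -1.975302
  y ← 1.000000 + (0.41/2)·(-1.220000 + (-1.975302)) = 0.344963
y(0.41) ≈ 0.3450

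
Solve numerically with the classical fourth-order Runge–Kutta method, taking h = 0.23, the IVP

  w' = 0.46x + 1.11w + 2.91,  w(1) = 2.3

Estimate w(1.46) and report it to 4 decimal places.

RK4: k1 = f(x_n, w_n); k2 = f(x_n + h/2, w_n + (h/2)·k1); k3 = f(x_n + h/2, w_n + (h/2)·k2); k4 = f(x_n + h, w_n + h·k3); w_{n+1} = w_n + (h/6)·(k1 + 2k2 + 2k3 + k4).
x=1.000000, w=2.300000:
  k1 = f(1.000000, 2.300000) = 5.923000
  k2 = f(1.115000, 2.981145) = 6.731971
  k3 = f(1.115000, 3.074177) = 6.835236
  k4 = f(1.230000, 3.872104) = 7.773836
  w ← 2.300000 + (0.23/6)·(k1 + 2k2 + 2k3 + k4) = 3.865198
x=1.230000, w=3.865198:
  k1 = f(1.230000, 3.865198) = 7.766170
  k2 = f(1.345000, 4.758307) = 8.810421
  k3 = f(1.345000, 4.878396) = 8.943720
  k4 = f(1.460000, 5.922254) = 10.155301
  w ← 3.865198 + (0.23/6)·(k1 + 2k2 + 2k3 + k4) = 5.913338
w(1.46) ≈ 5.9133

5.9133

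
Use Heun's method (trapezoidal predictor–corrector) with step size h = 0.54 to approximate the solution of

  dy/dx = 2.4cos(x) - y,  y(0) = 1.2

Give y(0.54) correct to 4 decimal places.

Heun: k1 = f(x_n, y_n); k2 = f(x_n + h, y_n + h·k1); y_{n+1} = y_n + (h/2)·(k1 + k2).
x=0.000000, y=1.200000:
  k1 = f(0.000000, 1.200000) = 1.200000
  k2 = f(0.540000, 1.848000) = 0.210501
  y ← 1.200000 + (0.54/2)·(1.200000 + 0.210501) = 1.580835
y(0.54) ≈ 1.5808

1.5808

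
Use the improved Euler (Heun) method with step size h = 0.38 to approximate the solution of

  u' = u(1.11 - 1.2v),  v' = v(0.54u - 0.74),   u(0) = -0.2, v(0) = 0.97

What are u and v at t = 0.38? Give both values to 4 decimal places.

-0.2099, 0.7081

Heun on (u,v): k1 = f(t_n, state_n); k2 = f(t_n + h, state_n + h·k1); state_{n+1} = state_n + (h/2)·(k1 + k2).
0.000000: (-0.200000, 0.970000)
  k1 = (0.010800, -0.822560)
  predictor → (-0.195896, 0.657427)
  k2 = (-0.062900, -0.556041)
  → (-0.209899, 0.708066)
(u(0.38), v(0.38)) ≈ (-0.2099, 0.7081)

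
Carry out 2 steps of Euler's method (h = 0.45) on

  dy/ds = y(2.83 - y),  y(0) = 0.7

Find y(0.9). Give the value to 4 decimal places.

2.2711

Euler: y_{n+1} = y_n + h·f(s_n, y_n).
s=0.000000, y=0.700000: f=1.491000 → y ← 0.700000 + 0.45·1.491000 = 1.370950
s=0.450000, y=1.370950: f=2.000285 → y ← 1.370950 + 0.45·2.000285 = 2.271078
y(0.9) ≈ 2.2711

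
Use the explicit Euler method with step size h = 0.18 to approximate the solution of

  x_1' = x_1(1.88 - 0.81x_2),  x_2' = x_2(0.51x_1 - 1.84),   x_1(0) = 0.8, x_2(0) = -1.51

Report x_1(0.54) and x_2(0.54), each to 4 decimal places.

Euler on (x_1,x_2): x_1_{n+1} = x_1_n + h·x_1', x_2_{n+1} = x_2_n + h·x_2'.
0.000000: (0.800000, -1.510000); f=(2.482480, 2.162320) → (1.246846, -1.120782)
0.180000: (1.246846, -1.120782); f=(3.476000, 1.349543) → (1.872526, -0.877865)
0.360000: (1.872526, -0.877865); f=(4.851848, 0.776920) → (2.745859, -0.738019)
(x_1(0.54), x_2(0.54)) ≈ (2.7459, -0.7380)

2.7459, -0.7380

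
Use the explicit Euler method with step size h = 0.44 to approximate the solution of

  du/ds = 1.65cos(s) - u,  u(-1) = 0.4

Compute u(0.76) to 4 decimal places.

1.3939

Euler: u_{n+1} = u_n + h·f(s_n, u_n).
s=-1.000000, u=0.400000: f=0.491499 → u ← 0.400000 + 0.44·0.491499 = 0.616259
s=-0.560000, u=0.616259: f=0.781711 → u ← 0.616259 + 0.44·0.781711 = 0.960213
s=-0.120000, u=0.960213: f=0.677922 → u ← 0.960213 + 0.44·0.677922 = 1.258498
s=0.320000, u=1.258498: f=0.307740 → u ← 1.258498 + 0.44·0.307740 = 1.393904
u(0.76) ≈ 1.3939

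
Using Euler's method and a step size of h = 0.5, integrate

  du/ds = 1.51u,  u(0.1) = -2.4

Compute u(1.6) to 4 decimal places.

-12.9731

Euler: u_{n+1} = u_n + h·f(s_n, u_n).
s=0.100000, u=-2.400000: f=-3.624000 → u ← -2.400000 + 0.5·(-3.624000) = -4.212000
s=0.600000, u=-4.212000: f=-6.360120 → u ← -4.212000 + 0.5·(-6.360120) = -7.392060
s=1.100000, u=-7.392060: f=-11.162011 → u ← -7.392060 + 0.5·(-11.162011) = -12.973065
u(1.6) ≈ -12.9731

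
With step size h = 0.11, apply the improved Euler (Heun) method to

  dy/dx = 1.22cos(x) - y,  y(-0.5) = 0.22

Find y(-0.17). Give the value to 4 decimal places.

0.4810

Heun: k1 = f(x_n, y_n); k2 = f(x_n + h, y_n + h·k1); y_{n+1} = y_n + (h/2)·(k1 + k2).
x=-0.500000, y=0.220000:
  k1 = f(-0.500000, 0.220000) = 0.850651
  k2 = f(-0.390000, 0.313572) = 0.814817
  y ← 0.220000 + (0.11/2)·(0.850651 + 0.814817) = 0.311601
x=-0.390000, y=0.311601:
  k1 = f(-0.390000, 0.311601) = 0.816788
  k2 = f(-0.280000, 0.401447) = 0.771040
  y ← 0.311601 + (0.11/2)·(0.816788 + 0.771040) = 0.398931
x=-0.280000, y=0.398931:
  k1 = f(-0.280000, 0.398931) = 0.773556
  k2 = f(-0.170000, 0.484023) = 0.718391
  y ← 0.398931 + (0.11/2)·(0.773556 + 0.718391) = 0.480988
y(-0.17) ≈ 0.4810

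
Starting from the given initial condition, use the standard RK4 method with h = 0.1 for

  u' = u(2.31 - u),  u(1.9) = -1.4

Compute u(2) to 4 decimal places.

RK4: k1 = f(x_n, u_n); k2 = f(x_n + h/2, u_n + (h/2)·k1); k3 = f(x_n + h/2, u_n + (h/2)·k2); k4 = f(x_n + h, u_n + h·k3); u_{n+1} = u_n + (h/6)·(k1 + 2k2 + 2k3 + k4).
x=1.900000, u=-1.400000:
  k1 = f(1.900000, -1.400000) = -5.194000
  k2 = f(1.950000, -1.659700) = -6.588511
  k3 = f(1.950000, -1.729426) = -6.985886
  k4 = f(2.000000, -2.098589) = -9.251814
  u ← -1.400000 + (0.1/6)·(k1 + 2k2 + 2k3 + k4) = -2.093243
u(2) ≈ -2.0932

-2.0932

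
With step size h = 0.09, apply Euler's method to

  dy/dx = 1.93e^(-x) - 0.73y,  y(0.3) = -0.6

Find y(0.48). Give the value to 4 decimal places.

Euler: y_{n+1} = y_n + h·f(x_n, y_n).
x=0.300000, y=-0.600000: f=1.867779 → y ← -0.600000 + 0.09·1.867779 = -0.431900
x=0.390000, y=-0.431900: f=1.622007 → y ← -0.431900 + 0.09·1.622007 = -0.285919
y(0.48) ≈ -0.2859

-0.2859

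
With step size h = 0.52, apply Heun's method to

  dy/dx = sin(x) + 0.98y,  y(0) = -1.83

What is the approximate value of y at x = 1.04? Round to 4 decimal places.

Heun: k1 = f(x_n, y_n); k2 = f(x_n + h, y_n + h·k1); y_{n+1} = y_n + (h/2)·(k1 + k2).
x=0.000000, y=-1.830000:
  k1 = f(0.000000, -1.830000) = -1.793400
  k2 = f(0.520000, -2.762568) = -2.210437
  y ← -1.830000 + (0.52/2)·(-1.793400 + (-2.210437)) = -2.870997
x=0.520000, y=-2.870997:
  k1 = f(0.520000, -2.870997) = -2.316697
  k2 = f(1.040000, -4.075680) = -3.131762
  y ← -2.870997 + (0.52/2)·(-2.316697 + (-3.131762)) = -4.287597
y(1.04) ≈ -4.2876

-4.2876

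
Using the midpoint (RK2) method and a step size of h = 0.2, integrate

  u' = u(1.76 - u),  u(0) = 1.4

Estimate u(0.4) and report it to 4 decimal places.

1.5602

Midpoint: k1 = f(t_n, u_n); k2 = f(t_n + h/2, u_n + (h/2)·k1); u_{n+1} = u_n + h·k2.
t=0.000000, u=1.400000:
  k1 = f(0.000000, 1.400000) = 0.504000
  k2 = f(0.100000, 1.450400) = 0.449044
  u ← 1.400000 + 0.2·0.449044 = 1.489809
t=0.200000, u=1.489809:
  k1 = f(0.200000, 1.489809) = 0.402533
  k2 = f(0.300000, 1.530062) = 0.351819
  u ← 1.489809 + 0.2·0.351819 = 1.560173
u(0.4) ≈ 1.5602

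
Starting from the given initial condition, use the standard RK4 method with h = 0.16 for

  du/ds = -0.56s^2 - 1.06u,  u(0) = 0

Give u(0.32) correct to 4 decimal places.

-0.0056

RK4: k1 = f(s_n, u_n); k2 = f(s_n + h/2, u_n + (h/2)·k1); k3 = f(s_n + h/2, u_n + (h/2)·k2); k4 = f(s_n + h, u_n + h·k3); u_{n+1} = u_n + (h/6)·(k1 + 2k2 + 2k3 + k4).
s=0.000000, u=0.000000:
  k1 = f(0.000000, 0.000000) = 0.000000
  k2 = f(0.080000, 0.000000) = -0.003584
  k3 = f(0.080000, -0.000287) = -0.003280
  k4 = f(0.160000, -0.000525) = -0.013780
  u ← 0.000000 + (0.16/6)·(k1 + 2k2 + 2k3 + k4) = -0.000734
s=0.160000, u=-0.000734:
  k1 = f(0.160000, -0.000734) = -0.013558
  k2 = f(0.240000, -0.001818) = -0.030329
  k3 = f(0.240000, -0.003160) = -0.028907
  k4 = f(0.320000, -0.005359) = -0.051664
  u ← -0.000734 + (0.16/6)·(k1 + 2k2 + 2k3 + k4) = -0.005632
u(0.32) ≈ -0.0056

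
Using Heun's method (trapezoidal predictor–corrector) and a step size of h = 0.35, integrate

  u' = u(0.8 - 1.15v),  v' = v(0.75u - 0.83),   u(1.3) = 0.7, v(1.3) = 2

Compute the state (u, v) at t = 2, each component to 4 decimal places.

0.3148, 1.4060

Heun on (u,v): k1 = f(t_n, state_n); k2 = f(t_n + h, state_n + h·k1); state_{n+1} = state_n + (h/2)·(k1 + k2).
1.300000: (0.700000, 2.000000)
  k1 = (-1.050000, -0.610000)
  predictor → (0.332500, 1.786500)
  k2 = (-0.417113, -1.037287)
  → (0.443255, 1.711725)
1.650000: (0.443255, 1.711725)
  k1 = (-0.517936, -0.851683)
  predictor → (0.261977, 1.413636)
  k2 = (-0.216310, -0.895562)
  → (0.314762, 1.405957)
(u(2), v(2)) ≈ (0.3148, 1.4060)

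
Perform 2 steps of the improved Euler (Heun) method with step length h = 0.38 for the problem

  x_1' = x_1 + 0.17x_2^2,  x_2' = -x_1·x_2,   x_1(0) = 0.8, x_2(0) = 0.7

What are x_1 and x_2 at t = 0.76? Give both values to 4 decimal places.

Heun on (x_1,x_2): k1 = f(t_n, state_n); k2 = f(t_n + h, state_n + h·k1); state_{n+1} = state_n + (h/2)·(k1 + k2).
0.000000: (0.800000, 0.700000)
  k1 = (0.883300, -0.560000)
  predictor → (1.135654, 0.487200)
  k2 = (1.176006, -0.553291)
  → (1.191268, 0.488475)
0.380000: (1.191268, 0.488475)
  k1 = (1.231831, -0.581904)
  predictor → (1.659364, 0.267351)
  k2 = (1.671515, -0.443633)
  → (1.742904, 0.293623)
(x_1(0.76), x_2(0.76)) ≈ (1.7429, 0.2936)

1.7429, 0.2936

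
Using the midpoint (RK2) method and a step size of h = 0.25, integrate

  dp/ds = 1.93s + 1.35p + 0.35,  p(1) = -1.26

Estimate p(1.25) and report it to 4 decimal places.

-1.0305

Midpoint: k1 = f(s_n, p_n); k2 = f(s_n + h/2, p_n + (h/2)·k1); p_{n+1} = p_n + h·k2.
s=1.000000, p=-1.260000:
  k1 = f(1.000000, -1.260000) = 0.579000
  k2 = f(1.125000, -1.187625) = 0.917956
  p ← -1.260000 + 0.25·0.917956 = -1.030511
p(1.25) ≈ -1.0305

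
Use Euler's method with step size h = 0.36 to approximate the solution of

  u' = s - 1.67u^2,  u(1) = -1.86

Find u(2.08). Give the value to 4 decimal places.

-80.2370

Euler: u_{n+1} = u_n + h·f(s_n, u_n).
s=1.000000, u=-1.860000: f=-4.777532 → u ← -1.860000 + 0.36·(-4.777532) = -3.579912
s=1.360000, u=-3.579912: f=-20.042330 → u ← -3.579912 + 0.36·(-20.042330) = -10.795150
s=1.720000, u=-10.795150: f=-192.893902 → u ← -10.795150 + 0.36·(-192.893902) = -80.236955
u(2.08) ≈ -80.2370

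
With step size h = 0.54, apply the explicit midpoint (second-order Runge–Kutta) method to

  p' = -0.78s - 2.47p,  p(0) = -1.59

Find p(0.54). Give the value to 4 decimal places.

Midpoint: k1 = f(s_n, p_n); k2 = f(s_n + h/2, p_n + (h/2)·k1); p_{n+1} = p_n + h·k2.
s=0.000000, p=-1.590000:
  k1 = f(0.000000, -1.590000) = 3.927300
  k2 = f(0.270000, -0.529629) = 1.097584
  p ← -1.590000 + 0.54·1.097584 = -0.997305
p(0.54) ≈ -0.9973

-0.9973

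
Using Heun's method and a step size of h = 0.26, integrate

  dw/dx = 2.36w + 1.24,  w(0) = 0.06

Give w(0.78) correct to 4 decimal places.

Heun: k1 = f(x_n, w_n); k2 = f(x_n + h, w_n + h·k1); w_{n+1} = w_n + (h/2)·(k1 + k2).
x=0.000000, w=0.060000:
  k1 = f(0.000000, 0.060000) = 1.381600
  k2 = f(0.260000, 0.419216) = 2.229350
  w ← 0.060000 + (0.26/2)·(1.381600 + 2.229350) = 0.529423
x=0.260000, w=0.529423:
  k1 = f(0.260000, 0.529423) = 2.489439
  k2 = f(0.520000, 1.176678) = 4.016959
  w ← 0.529423 + (0.26/2)·(2.489439 + 4.016959) = 1.375255
x=0.520000, w=1.375255:
  k1 = f(0.520000, 1.375255) = 4.485603
  k2 = f(0.780000, 2.541512) = 7.237968
  w ← 1.375255 + (0.26/2)·(4.485603 + 7.237968) = 2.899320
w(0.78) ≈ 2.8993

2.8993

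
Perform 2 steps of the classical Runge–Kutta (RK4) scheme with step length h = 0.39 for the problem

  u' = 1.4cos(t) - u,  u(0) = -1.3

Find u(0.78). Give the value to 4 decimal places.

RK4: k1 = f(t_n, u_n); k2 = f(t_n + h/2, u_n + (h/2)·k1); k3 = f(t_n + h/2, u_n + (h/2)·k2); k4 = f(t_n + h, u_n + h·k3); u_{n+1} = u_n + (h/6)·(k1 + 2k2 + 2k3 + k4).
t=0.000000, u=-1.300000:
  k1 = f(0.000000, -1.300000) = 2.700000
  k2 = f(0.195000, -0.773500) = 2.146967
  k3 = f(0.195000, -0.881341) = 2.254808
  k4 = f(0.390000, -0.420625) = 1.715497
  u ← -1.300000 + (0.39/6)·(k1 + 2k2 + 2k3 + k4) = -0.440762
t=0.390000, u=-0.440762:
  k1 = f(0.390000, -0.440762) = 1.735635
  k2 = f(0.585000, -0.102313) = 1.269510
  k3 = f(0.585000, -0.193207) = 1.360404
  k4 = f(0.780000, 0.089796) = 0.905483
  u ← -0.440762 + (0.39/6)·(k1 + 2k2 + 2k3 + k4) = 0.072800
u(0.78) ≈ 0.0728

0.0728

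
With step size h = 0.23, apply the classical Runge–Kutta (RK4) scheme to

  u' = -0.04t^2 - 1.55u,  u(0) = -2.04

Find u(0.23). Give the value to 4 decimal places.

RK4: k1 = f(t_n, u_n); k2 = f(t_n + h/2, u_n + (h/2)·k1); k3 = f(t_n + h/2, u_n + (h/2)·k2); k4 = f(t_n + h, u_n + h·k3); u_{n+1} = u_n + (h/6)·(k1 + 2k2 + 2k3 + k4).
t=0.000000, u=-2.040000:
  k1 = f(0.000000, -2.040000) = 3.162000
  k2 = f(0.115000, -1.676370) = 2.597845
  k3 = f(0.115000, -1.741248) = 2.698405
  k4 = f(0.230000, -1.419367) = 2.197903
  u ← -2.040000 + (0.23/6)·(k1 + 2k2 + 2k3 + k4) = -1.428491
u(0.23) ≈ -1.4285

-1.4285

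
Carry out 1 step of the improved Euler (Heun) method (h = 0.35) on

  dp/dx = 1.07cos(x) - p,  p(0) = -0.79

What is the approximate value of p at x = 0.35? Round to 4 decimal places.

-0.2643

Heun: k1 = f(x_n, p_n); k2 = f(x_n + h, p_n + h·k1); p_{n+1} = p_n + (h/2)·(k1 + k2).
x=0.000000, p=-0.790000:
  k1 = f(0.000000, -0.790000) = 1.860000
  k2 = f(0.350000, -0.139000) = 1.144129
  p ← -0.790000 + (0.35/2)·(1.860000 + 1.144129) = -0.264277
p(0.35) ≈ -0.2643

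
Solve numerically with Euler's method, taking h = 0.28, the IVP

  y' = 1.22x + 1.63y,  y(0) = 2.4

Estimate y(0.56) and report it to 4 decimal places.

5.1863

Euler: y_{n+1} = y_n + h·f(x_n, y_n).
x=0.000000, y=2.400000: f=3.912000 → y ← 2.400000 + 0.28·3.912000 = 3.495360
x=0.280000, y=3.495360: f=6.039037 → y ← 3.495360 + 0.28·6.039037 = 5.186290
y(0.56) ≈ 5.1863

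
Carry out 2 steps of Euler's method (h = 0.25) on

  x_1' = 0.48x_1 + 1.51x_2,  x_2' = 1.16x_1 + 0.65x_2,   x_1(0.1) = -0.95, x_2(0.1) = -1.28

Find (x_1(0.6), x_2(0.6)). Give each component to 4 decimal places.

-2.3986, -2.4988

Euler on (x_1,x_2): x_1_{n+1} = x_1_n + h·x_1', x_2_{n+1} = x_2_n + h·x_2'.
0.100000: (-0.950000, -1.280000); f=(-2.388800, -1.934000) → (-1.547200, -1.763500)
0.350000: (-1.547200, -1.763500); f=(-3.405541, -2.941027) → (-2.398585, -2.498757)
(x_1(0.6), x_2(0.6)) ≈ (-2.3986, -2.4988)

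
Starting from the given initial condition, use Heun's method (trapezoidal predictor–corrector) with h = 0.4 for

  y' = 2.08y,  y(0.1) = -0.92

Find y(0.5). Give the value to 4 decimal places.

Heun: k1 = f(t_n, y_n); k2 = f(t_n + h, y_n + h·k1); y_{n+1} = y_n + (h/2)·(k1 + k2).
t=0.100000, y=-0.920000:
  k1 = f(0.100000, -0.920000) = -1.913600
  k2 = f(0.500000, -1.685440) = -3.505715
  y ← -0.920000 + (0.4/2)·(-1.913600 + (-3.505715)) = -2.003863
y(0.5) ≈ -2.0039

-2.0039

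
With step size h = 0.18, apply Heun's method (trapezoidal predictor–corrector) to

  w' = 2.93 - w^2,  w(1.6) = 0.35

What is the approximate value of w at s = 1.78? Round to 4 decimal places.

Heun: k1 = f(s_n, w_n); k2 = f(s_n + h, w_n + h·k1); w_{n+1} = w_n + (h/2)·(k1 + k2).
s=1.600000, w=0.350000:
  k1 = f(1.600000, 0.350000) = 2.807500
  k2 = f(1.780000, 0.855350) = 2.198376
  w ← 0.350000 + (0.18/2)·(2.807500 + 2.198376) = 0.800529
w(1.78) ≈ 0.8005

0.8005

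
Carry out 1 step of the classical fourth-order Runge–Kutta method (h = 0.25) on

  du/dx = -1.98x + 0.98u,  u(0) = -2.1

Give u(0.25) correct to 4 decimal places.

RK4: k1 = f(x_n, u_n); k2 = f(x_n + h/2, u_n + (h/2)·k1); k3 = f(x_n + h/2, u_n + (h/2)·k2); k4 = f(x_n + h, u_n + h·k3); u_{n+1} = u_n + (h/6)·(k1 + 2k2 + 2k3 + k4).
x=0.000000, u=-2.100000:
  k1 = f(0.000000, -2.100000) = -2.058000
  k2 = f(0.125000, -2.357250) = -2.557605
  k3 = f(0.125000, -2.419701) = -2.618807
  k4 = f(0.250000, -2.754702) = -3.194608
  u ← -2.100000 + (0.25/6)·(k1 + 2k2 + 2k3 + k4) = -2.750226
u(0.25) ≈ -2.7502

-2.7502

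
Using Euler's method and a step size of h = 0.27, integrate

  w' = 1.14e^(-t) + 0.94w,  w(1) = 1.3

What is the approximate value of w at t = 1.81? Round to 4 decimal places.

Euler: w_{n+1} = w_n + h·f(t_n, w_n).
t=1.000000, w=1.300000: f=1.641383 → w ← 1.300000 + 0.27·1.641383 = 1.743173
t=1.270000, w=1.743173: f=1.958731 → w ← 1.743173 + 0.27·1.958731 = 2.272031
t=1.540000, w=2.272031: f=2.380103 → w ← 2.272031 + 0.27·2.380103 = 2.914659
w(1.81) ≈ 2.9147

2.9147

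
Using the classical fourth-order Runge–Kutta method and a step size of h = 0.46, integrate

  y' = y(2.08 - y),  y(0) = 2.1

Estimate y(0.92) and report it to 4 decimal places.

RK4: k1 = f(x_n, y_n); k2 = f(x_n + h/2, y_n + (h/2)·k1); k3 = f(x_n + h/2, y_n + (h/2)·k2); k4 = f(x_n + h, y_n + h·k3); y_{n+1} = y_n + (h/6)·(k1 + 2k2 + 2k3 + k4).
x=0.000000, y=2.100000:
  k1 = f(0.000000, 2.100000) = -0.042000
  k2 = f(0.230000, 2.090340) = -0.021614
  k3 = f(0.230000, 2.095029) = -0.031486
  k4 = f(0.460000, 2.085517) = -0.011505
  y ← 2.100000 + (0.46/6)·(k1 + 2k2 + 2k3 + k4) = 2.087756
x=0.460000, y=2.087756:
  k1 = f(0.460000, 2.087756) = -0.016193
  k2 = f(0.690000, 2.084032) = -0.008402
  k3 = f(0.690000, 2.085823) = -0.012147
  k4 = f(0.920000, 2.082168) = -0.004515
  y ← 2.087756 + (0.46/6)·(k1 + 2k2 + 2k3 + k4) = 2.083018
y(0.92) ≈ 2.0830

2.0830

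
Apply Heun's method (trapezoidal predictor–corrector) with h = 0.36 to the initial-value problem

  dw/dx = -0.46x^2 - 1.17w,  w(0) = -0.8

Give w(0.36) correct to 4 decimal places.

-0.5447

Heun: k1 = f(x_n, w_n); k2 = f(x_n + h, w_n + h·k1); w_{n+1} = w_n + (h/2)·(k1 + k2).
x=0.000000, w=-0.800000:
  k1 = f(0.000000, -0.800000) = 0.936000
  k2 = f(0.360000, -0.463040) = 0.482141
  w ← -0.800000 + (0.36/2)·(0.936000 + 0.482141) = -0.544735
w(0.36) ≈ -0.5447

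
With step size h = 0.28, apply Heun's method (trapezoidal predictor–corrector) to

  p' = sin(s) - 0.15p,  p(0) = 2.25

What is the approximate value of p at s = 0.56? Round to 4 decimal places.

2.2173

Heun: k1 = f(s_n, p_n); k2 = f(s_n + h, p_n + h·k1); p_{n+1} = p_n + (h/2)·(k1 + k2).
s=0.000000, p=2.250000:
  k1 = f(0.000000, 2.250000) = -0.337500
  k2 = f(0.280000, 2.155500) = -0.046969
  p ← 2.250000 + (0.28/2)·(-0.337500 + (-0.046969)) = 2.196174
s=0.280000, p=2.196174:
  k1 = f(0.280000, 2.196174) = -0.053070
  k2 = f(0.560000, 2.181315) = 0.203989
  p ← 2.196174 + (0.28/2)·(-0.053070 + 0.203989) = 2.217303
p(0.56) ≈ 2.2173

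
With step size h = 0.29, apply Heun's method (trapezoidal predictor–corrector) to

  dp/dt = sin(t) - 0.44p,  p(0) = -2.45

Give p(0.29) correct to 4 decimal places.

-2.1159

Heun: k1 = f(t_n, p_n); k2 = f(t_n + h, p_n + h·k1); p_{n+1} = p_n + (h/2)·(k1 + k2).
t=0.000000, p=-2.450000:
  k1 = f(0.000000, -2.450000) = 1.078000
  k2 = f(0.290000, -2.137380) = 1.226399
  p ← -2.450000 + (0.29/2)·(1.078000 + 1.226399) = -2.115862
p(0.29) ≈ -2.1159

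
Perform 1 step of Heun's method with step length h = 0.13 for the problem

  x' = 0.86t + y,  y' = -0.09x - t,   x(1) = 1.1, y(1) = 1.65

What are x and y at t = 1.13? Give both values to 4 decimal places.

Heun on (x,y): k1 = f(t_n, state_n); k2 = f(t_n + h, state_n + h·k1); state_{n+1} = state_n + (h/2)·(k1 + k2).
1.000000: (1.100000, 1.650000)
  k1 = (2.510000, -1.099000)
  predictor → (1.426300, 1.507130)
  k2 = (2.478930, -1.258367)
  → (1.424280, 1.496771)
(x(1.13), y(1.13)) ≈ (1.4243, 1.4968)

1.4243, 1.4968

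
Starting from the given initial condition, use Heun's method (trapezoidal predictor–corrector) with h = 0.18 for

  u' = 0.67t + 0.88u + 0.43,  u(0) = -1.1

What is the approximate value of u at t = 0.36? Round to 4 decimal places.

Heun: k1 = f(t_n, u_n); k2 = f(t_n + h, u_n + h·k1); u_{n+1} = u_n + (h/2)·(k1 + k2).
t=0.000000, u=-1.100000:
  k1 = f(0.000000, -1.100000) = -0.538000
  k2 = f(0.180000, -1.196840) = -0.502619
  u ← -1.100000 + (0.18/2)·(-0.538000 + (-0.502619)) = -1.193656
t=0.180000, u=-1.193656:
  k1 = f(0.180000, -1.193656) = -0.499817
  k2 = f(0.360000, -1.283623) = -0.458388
  u ← -1.193656 + (0.18/2)·(-0.499817 + (-0.458388)) = -1.279894
u(0.36) ≈ -1.2799

-1.2799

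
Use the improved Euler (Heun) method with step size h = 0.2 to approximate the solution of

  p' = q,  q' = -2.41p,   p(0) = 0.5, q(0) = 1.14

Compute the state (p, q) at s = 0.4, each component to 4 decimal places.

0.8388, 0.4641

Heun on (p,q): k1 = f(s_n, state_n); k2 = f(s_n + h, state_n + h·k1); state_{n+1} = state_n + (h/2)·(k1 + k2).
0.000000: (0.500000, 1.140000)
  k1 = (1.140000, -1.205000)
  predictor → (0.728000, 0.899000)
  k2 = (0.899000, -1.754480)
  → (0.703900, 0.844052)
0.200000: (0.703900, 0.844052)
  k1 = (0.844052, -1.696399)
  predictor → (0.872710, 0.504772)
  k2 = (0.504772, -2.103232)
  → (0.838782, 0.464089)
(p(0.4), q(0.4)) ≈ (0.8388, 0.4641)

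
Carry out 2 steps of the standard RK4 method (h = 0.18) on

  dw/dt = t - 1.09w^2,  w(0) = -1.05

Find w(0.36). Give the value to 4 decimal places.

RK4: k1 = f(t_n, w_n); k2 = f(t_n + h/2, w_n + (h/2)·k1); k3 = f(t_n + h/2, w_n + (h/2)·k2); k4 = f(t_n + h, w_n + h·k3); w_{n+1} = w_n + (h/6)·(k1 + 2k2 + 2k3 + k4).
t=0.000000, w=-1.050000:
  k1 = f(0.000000, -1.050000) = -1.201725
  k2 = f(0.090000, -1.158155) = -1.372043
  k3 = f(0.090000, -1.173484) = -1.411000
  k4 = f(0.180000, -1.303980) = -1.673397
  w ← -1.050000 + (0.18/6)·(k1 + 2k2 + 2k3 + k4) = -1.303236
t=0.180000, w=-1.303236:
  k1 = f(0.180000, -1.303236) = -1.671283
  k2 = f(0.270000, -1.453652) = -2.033282
  k3 = f(0.270000, -1.486232) = -2.137684
  k4 = f(0.360000, -1.688019) = -2.745856
  w ← -1.303236 + (0.18/6)·(k1 + 2k2 + 2k3 + k4) = -1.686008
w(0.36) ≈ -1.6860

-1.6860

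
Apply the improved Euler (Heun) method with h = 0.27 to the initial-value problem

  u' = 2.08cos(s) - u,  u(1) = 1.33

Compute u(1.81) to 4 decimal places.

0.7057

Heun: k1 = f(s_n, u_n); k2 = f(s_n + h, u_n + h·k1); u_{n+1} = u_n + (h/2)·(k1 + k2).
s=1.000000, u=1.330000:
  k1 = f(1.000000, 1.330000) = -0.206171
  k2 = f(1.270000, 1.274334) = -0.658070
  u ← 1.330000 + (0.27/2)·(-0.206171 + (-0.658070)) = 1.213327
s=1.270000, u=1.213327:
  k1 = f(1.270000, 1.213327) = -0.597063
  k2 = f(1.540000, 1.052120) = -0.988074
  u ← 1.213327 + (0.27/2)·(-0.597063 + (-0.988074)) = 0.999334
s=1.540000, u=0.999334:
  k1 = f(1.540000, 0.999334) = -0.935288
  k2 = f(1.810000, 0.746806) = -1.239619
  u ← 0.999334 + (0.27/2)·(-0.935288 + (-1.239619)) = 0.705722
u(1.81) ≈ 0.7057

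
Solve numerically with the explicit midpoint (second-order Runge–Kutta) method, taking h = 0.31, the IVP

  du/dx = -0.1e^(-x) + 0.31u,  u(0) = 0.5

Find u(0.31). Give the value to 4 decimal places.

0.5223

Midpoint: k1 = f(x_n, u_n); k2 = f(x_n + h/2, u_n + (h/2)·k1); u_{n+1} = u_n + h·k2.
x=0.000000, u=0.500000:
  k1 = f(0.000000, 0.500000) = 0.055000
  k2 = f(0.155000, 0.508525) = 0.072001
  u ← 0.500000 + 0.31·0.072001 = 0.522320
u(0.31) ≈ 0.5223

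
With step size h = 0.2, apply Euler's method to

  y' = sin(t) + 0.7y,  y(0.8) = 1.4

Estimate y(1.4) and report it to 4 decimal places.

Euler: y_{n+1} = y_n + h·f(t_n, y_n).
t=0.800000, y=1.400000: f=1.697356 → y ← 1.400000 + 0.2·1.697356 = 1.739471
t=1.000000, y=1.739471: f=2.059101 → y ← 1.739471 + 0.2·2.059101 = 2.151291
t=1.200000, y=2.151291: f=2.437943 → y ← 2.151291 + 0.2·2.437943 = 2.638880
y(1.4) ≈ 2.6389

2.6389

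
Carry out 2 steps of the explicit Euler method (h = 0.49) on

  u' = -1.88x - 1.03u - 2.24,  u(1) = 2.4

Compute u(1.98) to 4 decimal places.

Euler: u_{n+1} = u_n + h·f(x_n, u_n).
x=1.000000, u=2.400000: f=-6.592000 → u ← 2.400000 + 0.49·(-6.592000) = -0.830080
x=1.490000, u=-0.830080: f=-4.186218 → u ← -0.830080 + 0.49·(-4.186218) = -2.881327
u(1.98) ≈ -2.8813

-2.8813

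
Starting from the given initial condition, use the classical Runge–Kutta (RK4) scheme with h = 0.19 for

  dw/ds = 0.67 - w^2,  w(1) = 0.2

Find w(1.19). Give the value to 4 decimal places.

RK4: k1 = f(s_n, w_n); k2 = f(s_n + h/2, w_n + (h/2)·k1); k3 = f(s_n + h/2, w_n + (h/2)·k2); k4 = f(s_n + h, w_n + h·k3); w_{n+1} = w_n + (h/6)·(k1 + 2k2 + 2k3 + k4).
s=1.000000, w=0.200000:
  k1 = f(1.000000, 0.200000) = 0.630000
  k2 = f(1.095000, 0.259850) = 0.602478
  k3 = f(1.095000, 0.257235) = 0.603830
  k4 = f(1.190000, 0.314728) = 0.570946
  w ← 0.200000 + (0.19/6)·(k1 + 2k2 + 2k3 + k4) = 0.314429
w(1.19) ≈ 0.3144

0.3144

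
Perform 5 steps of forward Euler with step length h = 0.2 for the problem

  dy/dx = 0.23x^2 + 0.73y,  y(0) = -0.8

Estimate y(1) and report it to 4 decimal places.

Euler: y_{n+1} = y_n + h·f(x_n, y_n).
x=0.000000, y=-0.800000: f=-0.584000 → y ← -0.800000 + 0.2·(-0.584000) = -0.916800
x=0.200000, y=-0.916800: f=-0.660064 → y ← -0.916800 + 0.2·(-0.660064) = -1.048813
x=0.400000, y=-1.048813: f=-0.728833 → y ← -1.048813 + 0.2·(-0.728833) = -1.194579
x=0.600000, y=-1.194579: f=-0.789243 → y ← -1.194579 + 0.2·(-0.789243) = -1.352428
x=0.800000, y=-1.352428: f=-0.840072 → y ← -1.352428 + 0.2·(-0.840072) = -1.520443
y(1) ≈ -1.5204

-1.5204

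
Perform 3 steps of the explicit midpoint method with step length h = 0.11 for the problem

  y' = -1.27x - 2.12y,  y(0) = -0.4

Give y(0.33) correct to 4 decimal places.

-0.2568

Midpoint: k1 = f(x_n, y_n); k2 = f(x_n + h/2, y_n + (h/2)·k1); y_{n+1} = y_n + h·k2.
x=0.000000, y=-0.400000:
  k1 = f(0.000000, -0.400000) = 0.848000
  k2 = f(0.055000, -0.353360) = 0.679273
  y ← -0.400000 + 0.11·0.679273 = -0.325280
x=0.110000, y=-0.325280:
  k1 = f(0.110000, -0.325280) = 0.549893
  k2 = f(0.165000, -0.295036) = 0.415926
  y ← -0.325280 + 0.11·0.415926 = -0.279528
x=0.220000, y=-0.279528:
  k1 = f(0.220000, -0.279528) = 0.313200
  k2 = f(0.275000, -0.262302) = 0.206830
  y ← -0.279528 + 0.11·0.206830 = -0.256777
y(0.33) ≈ -0.2568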